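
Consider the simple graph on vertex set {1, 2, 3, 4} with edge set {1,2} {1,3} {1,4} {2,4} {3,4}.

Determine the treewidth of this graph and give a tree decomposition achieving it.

The largest bag has 3 vertices, giving width 2; this decomposition certifies tw(G) ≤ 2. For the lower bound, the 3 vertices {1, 2, 4} are pairwise adjacent, and any tree decomposition puts a clique entirely inside one bag — forcing width ≥ 2. The upper and lower bounds meet at 2, so that is the treewidth.

Treewidth 2.
One optimal decomposition is:
Bags: B1 = {1, 2, 4}  B2 = {1, 3, 4}
Tree: B1–B2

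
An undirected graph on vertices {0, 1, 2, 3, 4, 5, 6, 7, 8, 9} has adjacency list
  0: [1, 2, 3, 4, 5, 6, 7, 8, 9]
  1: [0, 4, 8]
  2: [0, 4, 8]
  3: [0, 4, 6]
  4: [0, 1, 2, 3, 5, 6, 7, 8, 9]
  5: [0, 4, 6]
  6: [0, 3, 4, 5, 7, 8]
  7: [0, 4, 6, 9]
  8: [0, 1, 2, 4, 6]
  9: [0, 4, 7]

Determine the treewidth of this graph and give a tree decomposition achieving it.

Every bag has size at most 4, so the width is 4 − 1 = 3 and tw(G) ≤ 3. Conversely, {0, 1, 4, 8} is a clique of size 4, and the vertices of any clique must share a bag in every tree decomposition; so some bag has ≥ 4 vertices and tw(G) ≥ 3. Hence tw(G) = 3 exactly.

Treewidth 3.
One such decomposition:
Bags: B1 = {0, 4, 6, 8}  B2 = {0, 1, 4, 8}  B3 = {0, 4, 6, 7}  B4 = {0, 3, 4, 6}  B5 = {0, 4, 7, 9}  B6 = {0, 2, 4, 8}  B7 = {0, 4, 5, 6}
Tree: B1–B2, B1–B3, B1–B4, B3–B5, B2–B6, B3–B7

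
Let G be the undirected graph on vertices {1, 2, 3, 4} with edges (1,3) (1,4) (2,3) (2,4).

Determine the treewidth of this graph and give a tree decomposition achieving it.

Every bag has size at most 3, so the width is 3 − 1 = 2 and tw(G) ≤ 2. For the lower bound, G contains the cycle 3–2–4–1–3, so G is not a forest; only forests have treewidth ≤ 1, hence tw(G) ≥ 2. Hence tw(G) = 2 exactly.

Treewidth 2.
One such decomposition:
Bags: B1 = {2, 3, 4}  B2 = {1, 3, 4}
Tree: B1–B2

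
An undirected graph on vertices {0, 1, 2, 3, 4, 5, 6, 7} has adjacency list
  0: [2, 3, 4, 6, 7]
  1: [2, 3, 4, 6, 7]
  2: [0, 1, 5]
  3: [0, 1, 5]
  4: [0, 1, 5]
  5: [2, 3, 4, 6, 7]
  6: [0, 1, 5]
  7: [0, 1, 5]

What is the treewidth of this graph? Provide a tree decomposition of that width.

Treewidth 3.
One such decomposition:
Bags: B1 = {0, 1, 3, 5}  B2 = {0, 1, 4, 5}  B3 = {0, 1, 2, 5}  B4 = {0, 1, 5, 6}  B5 = {0, 1, 5, 7}
Tree: B1–B2, B2–B3, B3–B4, B4–B5

Every bag has size at most 4, so the width is 4 − 1 = 3 and tw(G) ≤ 3. For the lower bound: the 4 vertex sets {0,3}, {4,5}, {1}, {2} are disjoint, each induces a connected subgraph, and every pair is joined by at least one edge of G. Contracting each set to a single vertex therefore yields K_{4} as a minor, and since treewidth is minor-monotone, tw(G) ≥ tw(K_{4}) = 3. Therefore the treewidth is 3.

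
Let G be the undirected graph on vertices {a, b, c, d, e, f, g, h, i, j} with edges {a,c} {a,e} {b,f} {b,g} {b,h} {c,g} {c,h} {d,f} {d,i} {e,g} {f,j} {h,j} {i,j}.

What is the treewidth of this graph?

2

A width-2 tree decomposition is:
Bags: B1 = {a, e, g}  B2 = {a, c, g}  B3 = {b, c, g}  B4 = {b, c, h}  B5 = {b, f, h}  B6 = {f, h, j}  B7 = {d, f, j}  B8 = {d, i, j}
Tree: B1–B2, B2–B3, B3–B4, B4–B5, B5–B6, B6–B7, B7–B8
Each bag holds 3 vertices, so the decomposition has width 2, which upper-bounds the treewidth. Since e–a–c–g–e is a cycle in G, G is not acyclic. Forests are exactly the graphs of treewidth ≤ 1, so tw(G) ≥ 2. The upper and lower bounds meet at 2, so that is the treewidth.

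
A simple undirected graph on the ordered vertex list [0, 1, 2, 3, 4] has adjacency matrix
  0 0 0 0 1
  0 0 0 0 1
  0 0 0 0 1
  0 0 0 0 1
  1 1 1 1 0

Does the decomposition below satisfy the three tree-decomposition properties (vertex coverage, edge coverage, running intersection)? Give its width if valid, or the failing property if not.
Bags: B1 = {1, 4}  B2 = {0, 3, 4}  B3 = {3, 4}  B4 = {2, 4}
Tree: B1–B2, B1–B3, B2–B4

No — bags containing vertex 3 are not connected in the tree.

A tree decomposition must satisfy three properties: every vertex lies in some bag; for every edge, both endpoints lie together in some bag; and for every vertex, the bags containing it form a connected subtree. Here bags containing vertex 3 are not connected in the tree, so the decomposition is invalid.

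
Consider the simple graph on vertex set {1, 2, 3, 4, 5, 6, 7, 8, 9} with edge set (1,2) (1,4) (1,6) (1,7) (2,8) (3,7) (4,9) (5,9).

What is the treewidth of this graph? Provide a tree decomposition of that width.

Treewidth 1.
One such decomposition:
Bags: B1 = {1, 4}  B2 = {1, 2}  B3 = {2, 8}  B4 = {1, 6}  B5 = {4, 9}  B6 = {1, 7}  B7 = {5, 9}  B8 = {3, 7}
Tree: B1–B2, B2–B3, B1–B4, B1–B5, B1–B6, B5–B7, B6–B8

Each bag holds 2 vertices, so the decomposition has width 1, which upper-bounds the treewidth. Since G has at least one edge (e.g. 4–1), it is not an edgeless graph, so tw(G) ≥ 1. Hence tw(G) = 1 exactly.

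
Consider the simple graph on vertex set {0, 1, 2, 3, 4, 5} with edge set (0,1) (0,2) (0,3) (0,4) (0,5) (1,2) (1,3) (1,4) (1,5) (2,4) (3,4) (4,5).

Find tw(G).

3

A width-3 tree decomposition is:
Bags: B1 = {0, 1, 4, 5}  B2 = {0, 1, 3, 4}  B3 = {0, 1, 2, 4}
Tree: B1–B2, B2–B3
The largest bag has 4 vertices, giving width 3; this decomposition certifies tw(G) ≤ 3. For the lower bound, the 4 vertices {0, 1, 2, 4} are pairwise adjacent, and any tree decomposition puts a clique entirely inside one bag — forcing width ≥ 3. Therefore the treewidth is 3.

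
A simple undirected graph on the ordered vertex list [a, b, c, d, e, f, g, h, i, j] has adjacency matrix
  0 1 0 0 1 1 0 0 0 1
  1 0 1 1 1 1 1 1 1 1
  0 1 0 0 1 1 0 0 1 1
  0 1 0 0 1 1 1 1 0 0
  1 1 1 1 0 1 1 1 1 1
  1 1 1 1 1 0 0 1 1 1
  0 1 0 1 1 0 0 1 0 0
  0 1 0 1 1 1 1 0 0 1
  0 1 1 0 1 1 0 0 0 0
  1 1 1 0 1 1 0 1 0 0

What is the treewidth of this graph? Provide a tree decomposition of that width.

Treewidth 4.
One such decomposition:
Bags: B1 = {b, e, f, h, j}  B2 = {b, c, e, f, j}  B3 = {b, d, e, f, h}  B4 = {b, c, e, f, i}  B5 = {b, d, e, g, h}  B6 = {a, b, e, f, j}
Tree: B1–B2, B1–B3, B2–B4, B3–B5, B1–B6

The largest bag has 5 vertices, giving width 4; this decomposition certifies tw(G) ≤ 4. Conversely, {b, d, e, g, h} is a clique of size 5, and the vertices of any clique must share a bag in every tree decomposition; so some bag has ≥ 5 vertices and tw(G) ≥ 4. Combining the bounds, tw(G) = 4.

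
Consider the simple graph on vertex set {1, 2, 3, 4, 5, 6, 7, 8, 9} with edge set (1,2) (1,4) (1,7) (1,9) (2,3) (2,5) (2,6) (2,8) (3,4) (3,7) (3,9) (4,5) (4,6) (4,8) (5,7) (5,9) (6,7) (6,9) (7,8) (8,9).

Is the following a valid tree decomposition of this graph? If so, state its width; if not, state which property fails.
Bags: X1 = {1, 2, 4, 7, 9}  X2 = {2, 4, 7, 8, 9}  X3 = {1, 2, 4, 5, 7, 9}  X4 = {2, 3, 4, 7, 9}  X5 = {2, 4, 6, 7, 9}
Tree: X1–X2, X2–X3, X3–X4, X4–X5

A tree decomposition must satisfy three properties: every vertex lies in some bag; for every edge, both endpoints lie together in some bag; and for every vertex, the bags containing it form a connected subtree. Here bags containing vertex 1 are not connected in the tree, so the decomposition is invalid.

No — bags containing vertex 1 are not connected in the tree.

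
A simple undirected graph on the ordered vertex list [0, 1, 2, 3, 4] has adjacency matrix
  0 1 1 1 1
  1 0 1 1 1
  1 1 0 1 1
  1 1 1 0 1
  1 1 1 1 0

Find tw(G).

A width-4 tree decomposition is:
Bags: B1 = {0, 1, 2, 3, 4}
Tree: (single bag)
With just one bag of size 5, the width is 5 − 1 = 4, so tw(G) ≤ 4. For the lower bound, the 5 vertices {0, 1, 2, 3, 4} are pairwise adjacent, and any tree decomposition puts a clique entirely inside one bag — forcing width ≥ 4. The upper and lower bounds meet at 4, so that is the treewidth.

4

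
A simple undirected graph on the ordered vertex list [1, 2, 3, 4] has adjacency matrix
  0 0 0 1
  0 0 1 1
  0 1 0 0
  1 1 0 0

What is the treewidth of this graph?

1

A width-1 tree decomposition is:
Bags: B1 = {1, 4}  B2 = {2, 4}  B3 = {2, 3}
Tree: B1–B2, B2–B3
Each bag holds 2 vertices, so the decomposition has width 1, which upper-bounds the treewidth. Since G has at least one edge (e.g. 1–4), it is not an edgeless graph, so tw(G) ≥ 1. The upper and lower bounds meet at 1, so that is the treewidth.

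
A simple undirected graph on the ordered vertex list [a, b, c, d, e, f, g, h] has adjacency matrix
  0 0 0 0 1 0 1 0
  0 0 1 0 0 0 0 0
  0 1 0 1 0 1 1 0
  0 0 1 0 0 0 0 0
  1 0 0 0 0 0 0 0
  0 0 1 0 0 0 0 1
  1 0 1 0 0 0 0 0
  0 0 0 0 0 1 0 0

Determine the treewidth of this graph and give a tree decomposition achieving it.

Treewidth 1.
One such decomposition:
Bags: B1 = {c, f}  B2 = {c, d}  B3 = {f, h}  B4 = {c, g}  B5 = {b, c}  B6 = {a, g}  B7 = {a, e}
Tree: B1–B2, B1–B3, B2–B4, B1–B5, B4–B6, B6–B7

Every bag has size at most 2, so the width is 2 − 1 = 1 and tw(G) ≤ 1. Since G has at least one edge (e.g. c–f), it is not an edgeless graph, so tw(G) ≥ 1. Therefore the treewidth is 1.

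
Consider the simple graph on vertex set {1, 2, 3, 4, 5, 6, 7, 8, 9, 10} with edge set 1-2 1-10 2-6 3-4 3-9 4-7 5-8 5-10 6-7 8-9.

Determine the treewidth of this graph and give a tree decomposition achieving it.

Every bag has size at most 3, so the width is 3 − 1 = 2 and tw(G) ≤ 2. The edges 10–1–2–6–7–4–3–9–8–5–10 form a cycle, so G is not a tree and its treewidth is at least 2. Combining the bounds, tw(G) = 2.

Treewidth 2.
Bags: B1 = {1, 2, 10}  B2 = {2, 6, 10}  B3 = {6, 7, 10}  B4 = {4, 7, 10}  B5 = {3, 4, 10}  B6 = {3, 9, 10}  B7 = {8, 9, 10}  B8 = {5, 8, 10}
Tree: B1–B2, B2–B3, B3–B4, B4–B5, B5–B6, B6–B7, B7–B8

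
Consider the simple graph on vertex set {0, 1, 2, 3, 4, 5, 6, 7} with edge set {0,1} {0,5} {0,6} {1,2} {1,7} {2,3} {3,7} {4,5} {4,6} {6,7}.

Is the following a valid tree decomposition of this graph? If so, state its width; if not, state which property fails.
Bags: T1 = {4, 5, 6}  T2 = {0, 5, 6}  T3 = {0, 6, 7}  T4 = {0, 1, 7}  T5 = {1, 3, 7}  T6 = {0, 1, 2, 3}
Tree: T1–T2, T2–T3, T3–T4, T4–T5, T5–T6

No — bags containing vertex 0 are not connected in the tree.

A tree decomposition must satisfy three properties: every vertex lies in some bag; for every edge, both endpoints lie together in some bag; and for every vertex, the bags containing it form a connected subtree. Here bags containing vertex 0 are not connected in the tree, so the decomposition is invalid.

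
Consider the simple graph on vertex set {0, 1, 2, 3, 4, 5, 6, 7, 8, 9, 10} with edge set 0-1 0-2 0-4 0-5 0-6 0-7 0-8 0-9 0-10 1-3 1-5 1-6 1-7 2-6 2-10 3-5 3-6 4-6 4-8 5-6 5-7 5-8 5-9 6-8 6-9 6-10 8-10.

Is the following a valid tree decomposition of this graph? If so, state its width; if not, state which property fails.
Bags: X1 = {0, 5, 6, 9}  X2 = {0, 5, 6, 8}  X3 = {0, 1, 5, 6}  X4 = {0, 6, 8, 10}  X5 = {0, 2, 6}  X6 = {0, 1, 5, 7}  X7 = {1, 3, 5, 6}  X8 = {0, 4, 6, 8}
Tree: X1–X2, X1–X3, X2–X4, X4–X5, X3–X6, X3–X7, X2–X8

No — edge (10,2) lies in no bag.

A tree decomposition must satisfy three properties: every vertex lies in some bag; for every edge, both endpoints lie together in some bag; and for every vertex, the bags containing it form a connected subtree. Here edge (10,2) lies in no bag, so the decomposition is invalid.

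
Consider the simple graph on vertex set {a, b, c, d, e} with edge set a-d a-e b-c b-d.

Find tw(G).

1

A width-1 tree decomposition is:
Bags: B1 = {a, e}  B2 = {a, d}  B3 = {b, d}  B4 = {b, c}
Tree: B1–B2, B2–B3, B3–B4
Every bag has size at most 2, so the width is 2 − 1 = 1 and tw(G) ≤ 1. Any graph with an edge has treewidth ≥ 1, and G has the edge e–a. Therefore the treewidth is 1.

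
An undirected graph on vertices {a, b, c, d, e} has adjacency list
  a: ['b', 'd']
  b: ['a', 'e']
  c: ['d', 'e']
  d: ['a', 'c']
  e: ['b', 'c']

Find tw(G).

2

A width-2 tree decomposition is:
Bags: B1 = {a, c, d}  B2 = {a, c, e}  B3 = {a, b, e}
Tree: B1–B2, B2–B3
The largest bag has 3 vertices, giving width 2; this decomposition certifies tw(G) ≤ 2. The edges a–d–c–e–b–a form a cycle, so G is not a tree and its treewidth is at least 2. Hence tw(G) = 2 exactly.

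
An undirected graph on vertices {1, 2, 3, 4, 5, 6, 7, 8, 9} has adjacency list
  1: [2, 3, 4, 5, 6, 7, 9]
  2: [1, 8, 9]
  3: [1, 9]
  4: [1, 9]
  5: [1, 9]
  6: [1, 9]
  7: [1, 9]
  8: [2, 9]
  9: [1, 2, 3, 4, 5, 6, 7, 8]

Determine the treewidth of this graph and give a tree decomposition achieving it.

Treewidth 2.
One such decomposition:
Bags: B1 = {1, 2, 9}  B2 = {1, 4, 9}  B3 = {1, 7, 9}  B4 = {2, 8, 9}  B5 = {1, 6, 9}  B6 = {1, 3, 9}  B7 = {1, 5, 9}
Tree: B1–B2, B1–B3, B1–B4, B1–B5, B5–B6, B5–B7

Every bag has size at most 3, so the width is 3 − 1 = 2 and tw(G) ≤ 2. Conversely, {2, 8, 9} is a clique of size 3, and the vertices of any clique must share a bag in every tree decomposition; so some bag has ≥ 3 vertices and tw(G) ≥ 2. The upper and lower bounds meet at 2, so that is the treewidth.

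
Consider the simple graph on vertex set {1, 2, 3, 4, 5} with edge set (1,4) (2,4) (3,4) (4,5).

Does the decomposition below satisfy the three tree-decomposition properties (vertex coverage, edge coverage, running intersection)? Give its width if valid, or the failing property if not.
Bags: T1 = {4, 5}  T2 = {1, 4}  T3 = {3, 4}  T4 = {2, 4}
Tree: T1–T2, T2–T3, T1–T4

Yes; width 1.

Vertex coverage: the bags together contain {1, 2, 3, 4, 5}, the full vertex set. Edge coverage: each edge of G has both endpoints in at least one bag. Running intersection: for every vertex, the bags containing it form a connected subtree. All three properties hold, so this is a valid tree decomposition of width max|bag| − 1 = 1, and hence tw(G) ≤ 1.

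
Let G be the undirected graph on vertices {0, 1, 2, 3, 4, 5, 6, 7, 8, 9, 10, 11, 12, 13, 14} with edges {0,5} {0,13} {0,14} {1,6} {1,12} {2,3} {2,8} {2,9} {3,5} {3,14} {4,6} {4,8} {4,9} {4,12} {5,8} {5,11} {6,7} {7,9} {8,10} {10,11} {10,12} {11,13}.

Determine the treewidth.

A width-3 tree decomposition is:
Bags: B1 = {1, 6, 7, 12}  B2 = {4, 6, 7, 12}  B3 = {4, 7, 9, 12}  B4 = {4, 9, 10, 12}  B5 = {4, 8, 9, 10}  B6 = {2, 8, 9, 10}  B7 = {2, 8, 10, 11}  B8 = {2, 5, 8, 11}  B9 = {2, 3, 5, 11}  B10 = {3, 5, 11, 13}  B11 = {0, 3, 5, 13}  B12 = {0, 3, 13, 14}
Tree: B1–B2, B2–B3, B3–B4, B4–B5, B5–B6, B6–B7, B7–B8, B8–B9, B9–B10, B10–B11, B11–B12
The largest bag has 4 vertices, giving width 3; this decomposition certifies tw(G) ≤ 3. For the lower bound: the 4 vertex sets {1,6,7}, {12}, {4}, {2,8,9,10} are disjoint, each induces a connected subgraph, and every pair is joined by at least one edge of G. Contracting each set to a single vertex therefore yields K_{4} as a minor, and since treewidth is minor-monotone, tw(G) ≥ tw(K_{4}) = 3. Hence tw(G) = 3 exactly.

3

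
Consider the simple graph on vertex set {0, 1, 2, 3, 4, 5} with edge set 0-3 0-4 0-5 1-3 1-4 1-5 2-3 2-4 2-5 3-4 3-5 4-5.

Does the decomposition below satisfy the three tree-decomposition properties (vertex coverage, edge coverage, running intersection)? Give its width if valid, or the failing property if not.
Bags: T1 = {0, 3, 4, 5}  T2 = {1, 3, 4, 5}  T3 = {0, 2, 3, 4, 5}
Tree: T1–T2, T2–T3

A tree decomposition must satisfy three properties: every vertex lies in some bag; for every edge, both endpoints lie together in some bag; and for every vertex, the bags containing it form a connected subtree. Here bags containing vertex 0 are not connected in the tree, so the decomposition is invalid.

No — bags containing vertex 0 are not connected in the tree.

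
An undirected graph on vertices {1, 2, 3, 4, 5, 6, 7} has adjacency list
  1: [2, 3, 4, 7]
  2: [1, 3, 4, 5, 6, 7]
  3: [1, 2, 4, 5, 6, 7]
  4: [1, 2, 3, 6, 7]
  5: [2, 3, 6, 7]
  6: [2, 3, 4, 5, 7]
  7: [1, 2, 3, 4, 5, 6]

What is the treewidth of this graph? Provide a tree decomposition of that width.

The largest bag has 5 vertices, giving width 4; this decomposition certifies tw(G) ≤ 4. Conversely, {1, 2, 3, 4, 7} is a clique of size 5, and the vertices of any clique must share a bag in every tree decomposition; so some bag has ≥ 5 vertices and tw(G) ≥ 4. Hence tw(G) = 4 exactly.

Treewidth 4.
One optimal decomposition is:
Bags: B1 = {2, 3, 4, 6, 7}  B2 = {1, 2, 3, 4, 7}  B3 = {2, 3, 5, 6, 7}
Tree: B1–B2, B1–B3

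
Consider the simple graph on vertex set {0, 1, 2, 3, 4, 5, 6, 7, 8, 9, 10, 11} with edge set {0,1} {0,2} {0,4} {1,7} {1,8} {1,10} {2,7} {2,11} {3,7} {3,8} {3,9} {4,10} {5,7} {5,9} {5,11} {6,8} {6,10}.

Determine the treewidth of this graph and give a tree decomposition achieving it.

The largest bag has 4 vertices, giving width 3; this decomposition certifies tw(G) ≤ 3. For the lower bound: the 4 vertex sets {4,6,10}, {8}, {1}, {0,2,3,7} are disjoint, each induces a connected subgraph, and every pair is joined by at least one edge of G. Contracting each set to a single vertex therefore yields K_{4} as a minor, and since treewidth is minor-monotone, tw(G) ≥ tw(K_{4}) = 3. Hence tw(G) = 3 exactly.

Treewidth 3.
One such decomposition:
Bags: B1 = {4, 6, 8, 10}  B2 = {1, 4, 8, 10}  B3 = {0, 1, 4, 8}  B4 = {0, 1, 3, 8}  B5 = {0, 1, 3, 7}  B6 = {0, 2, 3, 7}  B7 = {2, 3, 7, 9}  B8 = {2, 5, 7, 9}  B9 = {2, 5, 9, 11}
Tree: B1–B2, B2–B3, B3–B4, B4–B5, B5–B6, B6–B7, B7–B8, B8–B9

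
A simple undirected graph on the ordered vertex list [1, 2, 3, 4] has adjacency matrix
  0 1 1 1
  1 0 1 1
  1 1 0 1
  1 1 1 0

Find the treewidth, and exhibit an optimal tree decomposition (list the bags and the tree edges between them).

A single bag containing all 4 vertices is trivially a valid decomposition of width 3. Conversely, {1, 2, 3, 4} is a clique of size 4, and the vertices of any clique must share a bag in every tree decomposition; so some bag has ≥ 4 vertices and tw(G) ≥ 3. Combining the bounds, tw(G) = 3.

Treewidth 3.
Bags: B1 = {1, 2, 3, 4}
Tree: (single bag)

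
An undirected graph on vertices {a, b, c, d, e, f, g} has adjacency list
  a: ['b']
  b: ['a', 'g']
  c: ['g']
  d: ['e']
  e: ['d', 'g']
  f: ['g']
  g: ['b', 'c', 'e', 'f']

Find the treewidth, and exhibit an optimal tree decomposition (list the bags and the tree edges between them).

Treewidth 1.
One such decomposition:
Bags: B1 = {c, g}  B2 = {e, g}  B3 = {b, g}  B4 = {a, b}  B5 = {d, e}  B6 = {f, g}
Tree: B1–B2, B1–B3, B3–B4, B2–B5, B2–B6

Every bag has size at most 2, so the width is 2 − 1 = 1 and tw(G) ≤ 1. Since G has at least one edge (e.g. g–c), it is not an edgeless graph, so tw(G) ≥ 1. Hence tw(G) = 1 exactly.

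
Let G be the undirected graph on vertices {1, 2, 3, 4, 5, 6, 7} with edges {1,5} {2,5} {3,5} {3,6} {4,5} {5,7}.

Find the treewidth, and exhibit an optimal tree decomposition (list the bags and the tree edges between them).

The largest bag has 2 vertices, giving width 1; this decomposition certifies tw(G) ≤ 1. Any graph with an edge has treewidth ≥ 1, and G has the edge 4–5. Therefore the treewidth is 1.

Treewidth 1.
One such decomposition:
Bags: B1 = {4, 5}  B2 = {2, 5}  B3 = {3, 5}  B4 = {3, 6}  B5 = {1, 5}  B6 = {5, 7}
Tree: B1–B2, B2–B3, B3–B4, B2–B5, B1–B6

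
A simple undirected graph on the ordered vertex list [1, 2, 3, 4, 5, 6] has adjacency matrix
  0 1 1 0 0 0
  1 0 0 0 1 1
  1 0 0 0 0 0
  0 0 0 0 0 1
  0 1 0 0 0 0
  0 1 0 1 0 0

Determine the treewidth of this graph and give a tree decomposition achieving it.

Treewidth 1.
One such decomposition:
Bags: B1 = {2, 6}  B2 = {4, 6}  B3 = {2, 5}  B4 = {1, 2}  B5 = {1, 3}
Tree: B1–B2, B1–B3, B1–B4, B4–B5

Each bag holds 2 vertices, so the decomposition has width 1, which upper-bounds the treewidth. Any graph with an edge has treewidth ≥ 1, and G has the edge 6–2. Therefore the treewidth is 1.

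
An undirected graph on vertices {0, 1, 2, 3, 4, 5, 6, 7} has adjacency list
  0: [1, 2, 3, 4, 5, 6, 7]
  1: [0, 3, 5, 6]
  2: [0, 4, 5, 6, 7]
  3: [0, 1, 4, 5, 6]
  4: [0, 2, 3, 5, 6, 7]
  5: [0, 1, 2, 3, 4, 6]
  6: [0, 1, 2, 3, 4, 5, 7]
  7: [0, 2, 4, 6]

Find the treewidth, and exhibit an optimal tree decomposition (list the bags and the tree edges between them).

Every bag has size at most 5, so the width is 5 − 1 = 4 and tw(G) ≤ 4. Conversely, {0, 1, 3, 5, 6} is a clique of size 5, and the vertices of any clique must share a bag in every tree decomposition; so some bag has ≥ 5 vertices and tw(G) ≥ 4. The upper and lower bounds meet at 4, so that is the treewidth.

Treewidth 4.
One such decomposition:
Bags: B1 = {0, 2, 4, 6, 7}  B2 = {0, 2, 4, 5, 6}  B3 = {0, 3, 4, 5, 6}  B4 = {0, 1, 3, 5, 6}
Tree: B1–B2, B2–B3, B3–B4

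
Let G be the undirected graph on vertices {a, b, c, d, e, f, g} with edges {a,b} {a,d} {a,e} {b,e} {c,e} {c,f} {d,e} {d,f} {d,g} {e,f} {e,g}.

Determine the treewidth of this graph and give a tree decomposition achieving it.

Each bag holds 3 vertices, so the decomposition has width 2, which upper-bounds the treewidth. Conversely, {d, e, g} is a clique of size 3, and the vertices of any clique must share a bag in every tree decomposition; so some bag has ≥ 3 vertices and tw(G) ≥ 2. Therefore the treewidth is 2.

Treewidth 2.
One such decomposition:
Bags: B1 = {a, d, e}  B2 = {d, e, g}  B3 = {d, e, f}  B4 = {c, e, f}  B5 = {a, b, e}
Tree: B1–B2, B2–B3, B3–B4, B1–B5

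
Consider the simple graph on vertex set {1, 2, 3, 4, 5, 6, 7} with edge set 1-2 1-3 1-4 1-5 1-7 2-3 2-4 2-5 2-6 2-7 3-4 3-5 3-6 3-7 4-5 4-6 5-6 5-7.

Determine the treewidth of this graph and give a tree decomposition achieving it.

Treewidth 4.
Bags: B1 = {2, 3, 4, 5, 6}  B2 = {1, 2, 3, 4, 5}  B3 = {1, 2, 3, 5, 7}
Tree: B1–B2, B2–B3

The largest bag has 5 vertices, giving width 4; this decomposition certifies tw(G) ≤ 4. For the lower bound, the 5 vertices {1, 2, 3, 4, 5} are pairwise adjacent, and any tree decomposition puts a clique entirely inside one bag — forcing width ≥ 4. The upper and lower bounds meet at 4, so that is the treewidth.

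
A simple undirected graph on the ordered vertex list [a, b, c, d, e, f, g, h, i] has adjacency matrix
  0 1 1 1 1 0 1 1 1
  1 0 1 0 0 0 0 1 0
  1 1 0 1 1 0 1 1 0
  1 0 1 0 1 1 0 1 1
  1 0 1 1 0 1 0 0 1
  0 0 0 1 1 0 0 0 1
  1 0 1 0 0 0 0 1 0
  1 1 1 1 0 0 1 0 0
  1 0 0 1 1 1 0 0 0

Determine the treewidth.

A width-3 tree decomposition is:
Bags: B1 = {a, c, d, e}  B2 = {a, d, e, i}  B3 = {a, c, d, h}  B4 = {d, e, f, i}  B5 = {a, c, g, h}  B6 = {a, b, c, h}
Tree: B1–B2, B1–B3, B2–B4, B3–B5, B3–B6
Each bag holds 4 vertices, so the decomposition has width 3, which upper-bounds the treewidth. For the lower bound, the 4 vertices {a, c, d, e} are pairwise adjacent, and any tree decomposition puts a clique entirely inside one bag — forcing width ≥ 3. Combining the bounds, tw(G) = 3.

3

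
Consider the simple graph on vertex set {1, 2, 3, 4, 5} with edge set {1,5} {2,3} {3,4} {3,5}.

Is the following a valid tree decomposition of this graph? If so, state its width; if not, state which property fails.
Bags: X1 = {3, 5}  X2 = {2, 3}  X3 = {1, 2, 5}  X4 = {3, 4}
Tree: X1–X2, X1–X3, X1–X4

No — bags containing vertex 2 are not connected in the tree.

A tree decomposition must satisfy three properties: every vertex lies in some bag; for every edge, both endpoints lie together in some bag; and for every vertex, the bags containing it form a connected subtree. Here bags containing vertex 2 are not connected in the tree, so the decomposition is invalid.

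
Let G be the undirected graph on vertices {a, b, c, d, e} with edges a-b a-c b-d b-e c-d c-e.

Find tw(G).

A width-2 tree decomposition is:
Bags: B1 = {b, c, e}  B2 = {b, c, d}  B3 = {a, b, c}
Tree: B1–B2, B2–B3
Each bag holds 3 vertices, so the decomposition has width 2, which upper-bounds the treewidth. Since c–e–b–d–c is a cycle in G, G is not acyclic. Forests are exactly the graphs of treewidth ≤ 1, so tw(G) ≥ 2. Hence tw(G) = 2 exactly.

2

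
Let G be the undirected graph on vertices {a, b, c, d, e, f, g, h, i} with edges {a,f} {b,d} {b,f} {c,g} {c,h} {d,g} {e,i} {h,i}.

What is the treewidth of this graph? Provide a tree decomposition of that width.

Treewidth 1.
One such decomposition:
Bags: B1 = {e, i}  B2 = {h, i}  B3 = {c, h}  B4 = {c, g}  B5 = {d, g}  B6 = {b, d}  B7 = {b, f}  B8 = {a, f}
Tree: B1–B2, B2–B3, B3–B4, B4–B5, B5–B6, B6–B7, B7–B8

Every bag has size at most 2, so the width is 2 − 1 = 1 and tw(G) ≤ 1. Any graph with an edge has treewidth ≥ 1, and G has the edge e–i. Therefore the treewidth is 1.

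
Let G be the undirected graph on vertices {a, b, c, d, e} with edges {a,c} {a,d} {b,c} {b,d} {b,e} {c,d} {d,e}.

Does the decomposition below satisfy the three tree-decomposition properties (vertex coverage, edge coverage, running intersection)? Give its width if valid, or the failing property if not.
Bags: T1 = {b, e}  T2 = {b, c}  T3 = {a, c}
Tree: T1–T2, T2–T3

A tree decomposition must satisfy three properties: every vertex lies in some bag; for every edge, both endpoints lie together in some bag; and for every vertex, the bags containing it form a connected subtree. Here vertex d appears in no bag, so the decomposition is invalid.

No — vertex d appears in no bag.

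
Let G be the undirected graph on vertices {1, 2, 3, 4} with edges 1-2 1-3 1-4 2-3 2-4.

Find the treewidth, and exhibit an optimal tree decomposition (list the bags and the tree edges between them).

Each bag holds 3 vertices, so the decomposition has width 2, which upper-bounds the treewidth. For the lower bound, the 3 vertices {1, 2, 3} are pairwise adjacent, and any tree decomposition puts a clique entirely inside one bag — forcing width ≥ 2. The upper and lower bounds meet at 2, so that is the treewidth.

Treewidth 2.
One such decomposition:
Bags: B1 = {1, 2, 4}  B2 = {1, 2, 3}
Tree: B1–B2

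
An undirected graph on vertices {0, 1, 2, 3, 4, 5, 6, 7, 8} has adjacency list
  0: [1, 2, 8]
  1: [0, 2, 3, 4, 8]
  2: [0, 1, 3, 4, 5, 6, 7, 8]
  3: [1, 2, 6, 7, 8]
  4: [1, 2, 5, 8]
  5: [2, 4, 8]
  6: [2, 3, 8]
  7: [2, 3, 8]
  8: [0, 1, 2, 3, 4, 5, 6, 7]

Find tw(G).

A width-3 tree decomposition is:
Bags: B1 = {1, 2, 4, 8}  B2 = {2, 4, 5, 8}  B3 = {1, 2, 3, 8}  B4 = {2, 3, 6, 8}  B5 = {0, 1, 2, 8}  B6 = {2, 3, 7, 8}
Tree: B1–B2, B1–B3, B3–B4, B3–B5, B3–B6
Each bag holds 4 vertices, so the decomposition has width 3, which upper-bounds the treewidth. On the other hand G contains the 4-clique {0, 1, 2, 8}. A clique must lie in a single bag of any decomposition, so no decomposition can have width below 3. Therefore the treewidth is 3.

3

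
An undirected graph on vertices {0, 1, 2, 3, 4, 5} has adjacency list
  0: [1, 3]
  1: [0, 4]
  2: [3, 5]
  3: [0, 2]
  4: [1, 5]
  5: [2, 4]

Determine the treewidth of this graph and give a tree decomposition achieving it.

Treewidth 2.
Bags: B1 = {0, 1, 3}  B2 = {1, 2, 3}  B3 = {1, 2, 5}  B4 = {1, 4, 5}
Tree: B1–B2, B2–B3, B3–B4

Every bag has size at most 3, so the width is 3 − 1 = 2 and tw(G) ≤ 2. The edges 1–0–3–2–5–4–1 form a cycle, so G is not a tree and its treewidth is at least 2. The upper and lower bounds meet at 2, so that is the treewidth.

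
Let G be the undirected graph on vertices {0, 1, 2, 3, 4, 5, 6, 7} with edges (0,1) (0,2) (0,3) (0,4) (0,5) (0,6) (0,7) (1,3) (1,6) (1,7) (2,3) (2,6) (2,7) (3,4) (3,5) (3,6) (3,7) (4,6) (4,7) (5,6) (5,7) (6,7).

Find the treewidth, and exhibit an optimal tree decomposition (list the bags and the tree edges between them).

The largest bag has 5 vertices, giving width 4; this decomposition certifies tw(G) ≤ 4. On the other hand G contains the 5-clique {0, 1, 3, 6, 7}. A clique must lie in a single bag of any decomposition, so no decomposition can have width below 4. The upper and lower bounds meet at 4, so that is the treewidth.

Treewidth 4.
Bags: B1 = {0, 3, 5, 6, 7}  B2 = {0, 2, 3, 6, 7}  B3 = {0, 3, 4, 6, 7}  B4 = {0, 1, 3, 6, 7}
Tree: B1–B2, B1–B3, B2–B4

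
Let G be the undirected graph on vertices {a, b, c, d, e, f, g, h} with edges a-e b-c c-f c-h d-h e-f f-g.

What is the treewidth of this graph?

1

A width-1 tree decomposition is:
Bags: B1 = {c, h}  B2 = {d, h}  B3 = {c, f}  B4 = {e, f}  B5 = {f, g}  B6 = {b, c}  B7 = {a, e}
Tree: B1–B2, B1–B3, B3–B4, B4–B5, B1–B6, B4–B7
The largest bag has 2 vertices, giving width 1; this decomposition certifies tw(G) ≤ 1. G has an edge, so its treewidth is at least 1. Therefore the treewidth is 1.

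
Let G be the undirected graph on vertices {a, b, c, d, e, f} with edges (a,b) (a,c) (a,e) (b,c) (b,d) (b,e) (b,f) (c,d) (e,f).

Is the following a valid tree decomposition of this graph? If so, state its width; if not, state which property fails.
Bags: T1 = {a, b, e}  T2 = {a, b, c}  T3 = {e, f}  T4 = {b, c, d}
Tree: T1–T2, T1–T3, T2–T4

A tree decomposition must satisfy three properties: every vertex lies in some bag; for every edge, both endpoints lie together in some bag; and for every vertex, the bags containing it form a connected subtree. Here edge (b,f) lies in no bag, so the decomposition is invalid.

No — edge (b,f) lies in no bag.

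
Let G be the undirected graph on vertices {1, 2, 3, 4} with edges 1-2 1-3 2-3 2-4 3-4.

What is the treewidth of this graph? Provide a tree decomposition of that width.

Treewidth 2.
Bags: B1 = {2, 3, 4}  B2 = {1, 2, 3}
Tree: B1–B2

Each bag holds 3 vertices, so the decomposition has width 2, which upper-bounds the treewidth. Conversely, {1, 2, 3} is a clique of size 3, and the vertices of any clique must share a bag in every tree decomposition; so some bag has ≥ 3 vertices and tw(G) ≥ 2. Hence tw(G) = 2 exactly.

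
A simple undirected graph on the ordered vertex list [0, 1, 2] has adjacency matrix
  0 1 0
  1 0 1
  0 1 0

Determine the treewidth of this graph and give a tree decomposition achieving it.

Treewidth 1.
Bags: B1 = {1, 2}  B2 = {0, 1}
Tree: B1–B2

Every bag has size at most 2, so the width is 2 − 1 = 1 and tw(G) ≤ 1. Since G has at least one edge (e.g. 1–2), it is not an edgeless graph, so tw(G) ≥ 1. Therefore the treewidth is 1.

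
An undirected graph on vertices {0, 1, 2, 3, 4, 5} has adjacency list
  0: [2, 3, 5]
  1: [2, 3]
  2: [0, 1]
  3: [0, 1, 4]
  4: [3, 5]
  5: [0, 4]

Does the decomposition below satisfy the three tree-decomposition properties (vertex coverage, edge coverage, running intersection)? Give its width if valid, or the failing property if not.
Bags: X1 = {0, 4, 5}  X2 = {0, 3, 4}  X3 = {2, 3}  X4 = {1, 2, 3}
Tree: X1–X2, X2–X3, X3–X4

A tree decomposition must satisfy three properties: every vertex lies in some bag; for every edge, both endpoints lie together in some bag; and for every vertex, the bags containing it form a connected subtree. Here edge (0,2) lies in no bag, so the decomposition is invalid.

No — edge (0,2) lies in no bag.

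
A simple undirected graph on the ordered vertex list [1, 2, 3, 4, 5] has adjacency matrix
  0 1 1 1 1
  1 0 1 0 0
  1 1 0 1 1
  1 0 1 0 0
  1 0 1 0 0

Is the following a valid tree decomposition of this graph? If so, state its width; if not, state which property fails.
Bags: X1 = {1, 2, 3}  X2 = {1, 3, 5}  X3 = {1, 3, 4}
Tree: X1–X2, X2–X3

Every vertex of G appears in some bag (union = {1, 2, 3, 4, 5}); every edge is covered by a bag; and for each vertex v the set of bags containing v is connected in the bag tree. The decomposition is therefore valid. The largest bag has 3 vertices, so the width is 2.

Yes; width 2.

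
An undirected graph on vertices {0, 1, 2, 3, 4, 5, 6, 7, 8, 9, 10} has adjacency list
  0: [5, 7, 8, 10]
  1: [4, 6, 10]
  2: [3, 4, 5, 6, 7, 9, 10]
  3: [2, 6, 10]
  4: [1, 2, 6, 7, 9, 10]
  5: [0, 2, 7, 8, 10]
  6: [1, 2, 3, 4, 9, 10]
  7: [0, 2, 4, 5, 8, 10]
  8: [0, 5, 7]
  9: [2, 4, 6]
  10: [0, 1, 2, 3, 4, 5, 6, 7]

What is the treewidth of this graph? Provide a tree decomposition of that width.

The largest bag has 4 vertices, giving width 3; this decomposition certifies tw(G) ≤ 3. Conversely, {0, 5, 7, 8} is a clique of size 4, and the vertices of any clique must share a bag in every tree decomposition; so some bag has ≥ 4 vertices and tw(G) ≥ 3. Hence tw(G) = 3 exactly.

Treewidth 3.
Bags: B1 = {2, 4, 6, 10}  B2 = {2, 4, 7, 10}  B3 = {2, 3, 6, 10}  B4 = {2, 5, 7, 10}  B5 = {0, 5, 7, 10}  B6 = {1, 4, 6, 10}  B7 = {2, 4, 6, 9}  B8 = {0, 5, 7, 8}
Tree: B1–B2, B1–B3, B2–B4, B4–B5, B1–B6, B1–B7, B5–B8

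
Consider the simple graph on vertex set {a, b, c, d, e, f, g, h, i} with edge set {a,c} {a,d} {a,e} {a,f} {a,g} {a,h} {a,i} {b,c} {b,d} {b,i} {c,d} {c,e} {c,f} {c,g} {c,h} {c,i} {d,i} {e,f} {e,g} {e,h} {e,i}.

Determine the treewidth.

3

A width-3 tree decomposition is:
Bags: B1 = {a, c, e, f}  B2 = {a, c, e, i}  B3 = {a, c, d, i}  B4 = {a, c, e, g}  B5 = {a, c, e, h}  B6 = {b, c, d, i}
Tree: B1–B2, B2–B3, B2–B4, B2–B5, B3–B6
Every bag has size at most 4, so the width is 4 − 1 = 3 and tw(G) ≤ 3. Conversely, {a, c, d, i} is a clique of size 4, and the vertices of any clique must share a bag in every tree decomposition; so some bag has ≥ 4 vertices and tw(G) ≥ 3. The upper and lower bounds meet at 3, so that is the treewidth.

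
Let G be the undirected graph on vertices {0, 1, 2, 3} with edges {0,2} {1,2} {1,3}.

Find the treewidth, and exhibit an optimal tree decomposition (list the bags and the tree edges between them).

Every bag has size at most 2, so the width is 2 − 1 = 1 and tw(G) ≤ 1. Any graph with an edge has treewidth ≥ 1, and G has the edge 2–1. Therefore the treewidth is 1.

Treewidth 1.
One such decomposition:
Bags: B1 = {1, 2}  B2 = {0, 2}  B3 = {1, 3}
Tree: B1–B2, B1–B3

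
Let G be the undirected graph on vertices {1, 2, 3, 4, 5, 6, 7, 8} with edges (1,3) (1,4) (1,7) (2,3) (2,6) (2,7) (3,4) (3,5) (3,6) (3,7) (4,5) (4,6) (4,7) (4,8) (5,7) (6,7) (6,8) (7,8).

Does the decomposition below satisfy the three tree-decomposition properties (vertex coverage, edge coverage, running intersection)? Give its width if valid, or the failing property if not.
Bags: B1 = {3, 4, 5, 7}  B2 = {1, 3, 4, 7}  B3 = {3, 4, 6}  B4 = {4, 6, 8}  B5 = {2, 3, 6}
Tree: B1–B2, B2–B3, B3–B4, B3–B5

A tree decomposition must satisfy three properties: every vertex lies in some bag; for every edge, both endpoints lie together in some bag; and for every vertex, the bags containing it form a connected subtree. Here edge (7,6) lies in no bag, so the decomposition is invalid.

No — edge (7,6) lies in no bag.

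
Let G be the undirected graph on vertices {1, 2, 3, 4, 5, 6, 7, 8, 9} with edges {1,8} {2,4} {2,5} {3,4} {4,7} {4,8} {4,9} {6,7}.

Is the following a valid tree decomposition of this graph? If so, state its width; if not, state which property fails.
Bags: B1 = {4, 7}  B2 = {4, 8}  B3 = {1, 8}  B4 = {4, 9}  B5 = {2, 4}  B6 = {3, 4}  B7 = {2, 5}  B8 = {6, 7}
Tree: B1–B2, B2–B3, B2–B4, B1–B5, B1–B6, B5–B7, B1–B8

Yes; width 1.

Checking the three conditions: (i) the bags cover all of {1, 2, 3, 4, 5, 6, 7, 8, 9}; (ii) for each edge, some bag contains both endpoints; (iii) the bags containing any fixed vertex form a subtree. All hold, so the decomposition is valid with width 2 − 1 = 1.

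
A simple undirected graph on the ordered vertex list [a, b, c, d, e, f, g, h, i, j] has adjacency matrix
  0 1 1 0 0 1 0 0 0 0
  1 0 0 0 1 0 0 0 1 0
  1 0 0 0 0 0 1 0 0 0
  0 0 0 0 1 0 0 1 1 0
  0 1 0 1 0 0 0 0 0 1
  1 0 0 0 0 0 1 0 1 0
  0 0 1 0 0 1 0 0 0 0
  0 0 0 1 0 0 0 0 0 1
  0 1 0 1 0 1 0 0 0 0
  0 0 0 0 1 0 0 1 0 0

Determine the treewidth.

2

A width-2 tree decomposition is:
Bags: B1 = {a, c, g}  B2 = {a, f, g}  B3 = {a, b, f}  B4 = {b, f, i}  B5 = {b, e, i}  B6 = {d, e, i}  B7 = {d, e, j}  B8 = {d, h, j}
Tree: B1–B2, B2–B3, B3–B4, B4–B5, B5–B6, B6–B7, B7–B8
Each bag holds 3 vertices, so the decomposition has width 2, which upper-bounds the treewidth. For the lower bound, G contains the cycle c–g–f–a–c, so G is not a forest; only forests have treewidth ≤ 1, hence tw(G) ≥ 2. The upper and lower bounds meet at 2, so that is the treewidth.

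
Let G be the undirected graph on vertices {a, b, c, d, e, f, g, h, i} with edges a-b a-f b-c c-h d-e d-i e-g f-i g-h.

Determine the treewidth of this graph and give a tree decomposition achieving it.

Every bag has size at most 3, so the width is 3 − 1 = 2 and tw(G) ≤ 2. Since d–e–g–h–c–b–a–f–i–d is a cycle in G, G is not acyclic. Forests are exactly the graphs of treewidth ≤ 1, so tw(G) ≥ 2. Hence tw(G) = 2 exactly.

Treewidth 2.
One optimal decomposition is:
Bags: B1 = {d, e, g}  B2 = {d, g, h}  B3 = {c, d, h}  B4 = {b, c, d}  B5 = {a, b, d}  B6 = {a, d, f}  B7 = {d, f, i}
Tree: B1–B2, B2–B3, B3–B4, B4–B5, B5–B6, B6–B7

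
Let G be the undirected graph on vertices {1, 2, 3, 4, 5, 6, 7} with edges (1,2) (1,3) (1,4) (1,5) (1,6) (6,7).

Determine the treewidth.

1

A width-1 tree decomposition is:
Bags: B1 = {1, 2}  B2 = {1, 6}  B3 = {1, 5}  B4 = {1, 3}  B5 = {6, 7}  B6 = {1, 4}
Tree: B1–B2, B2–B3, B2–B4, B2–B5, B4–B6
The largest bag has 2 vertices, giving width 1; this decomposition certifies tw(G) ≤ 1. Since G has at least one edge (e.g. 1–2), it is not an edgeless graph, so tw(G) ≥ 1. Combining the bounds, tw(G) = 1.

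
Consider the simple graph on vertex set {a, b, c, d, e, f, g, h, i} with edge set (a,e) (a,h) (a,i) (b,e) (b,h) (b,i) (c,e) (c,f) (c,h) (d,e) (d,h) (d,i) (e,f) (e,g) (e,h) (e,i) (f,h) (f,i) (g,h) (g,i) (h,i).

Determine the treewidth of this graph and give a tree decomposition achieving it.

Each bag holds 4 vertices, so the decomposition has width 3, which upper-bounds the treewidth. For the lower bound, the 4 vertices {c, e, f, h} are pairwise adjacent, and any tree decomposition puts a clique entirely inside one bag — forcing width ≥ 3. Combining the bounds, tw(G) = 3.

Treewidth 3.
One such decomposition:
Bags: B1 = {e, g, h, i}  B2 = {a, e, h, i}  B3 = {b, e, h, i}  B4 = {e, f, h, i}  B5 = {d, e, h, i}  B6 = {c, e, f, h}
Tree: B1–B2, B1–B3, B2–B4, B2–B5, B4–B6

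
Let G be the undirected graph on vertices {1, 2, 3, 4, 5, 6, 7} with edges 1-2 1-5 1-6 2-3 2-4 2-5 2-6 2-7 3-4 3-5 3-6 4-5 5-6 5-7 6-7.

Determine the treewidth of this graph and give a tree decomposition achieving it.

Treewidth 3.
One optimal decomposition is:
Bags: B1 = {2, 3, 4, 5}  B2 = {2, 3, 5, 6}  B3 = {2, 5, 6, 7}  B4 = {1, 2, 5, 6}
Tree: B1–B2, B2–B3, B2–B4

The largest bag has 4 vertices, giving width 3; this decomposition certifies tw(G) ≤ 3. Conversely, {2, 3, 4, 5} is a clique of size 4, and the vertices of any clique must share a bag in every tree decomposition; so some bag has ≥ 4 vertices and tw(G) ≥ 3. Therefore the treewidth is 3.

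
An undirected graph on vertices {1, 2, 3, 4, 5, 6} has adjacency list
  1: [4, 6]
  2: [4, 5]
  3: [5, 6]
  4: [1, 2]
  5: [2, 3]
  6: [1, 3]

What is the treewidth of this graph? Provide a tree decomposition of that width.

Treewidth 2.
One such decomposition:
Bags: B1 = {3, 5, 6}  B2 = {1, 5, 6}  B3 = {1, 4, 5}  B4 = {2, 4, 5}
Tree: B1–B2, B2–B3, B3–B4

The largest bag has 3 vertices, giving width 2; this decomposition certifies tw(G) ≤ 2. For the lower bound, G contains the cycle 5–3–6–1–4–2–5, so G is not a forest; only forests have treewidth ≤ 1, hence tw(G) ≥ 2. Hence tw(G) = 2 exactly.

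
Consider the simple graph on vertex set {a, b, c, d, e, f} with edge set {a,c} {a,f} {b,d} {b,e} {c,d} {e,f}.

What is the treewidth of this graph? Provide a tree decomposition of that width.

Treewidth 2.
One such decomposition:
Bags: B1 = {b, c, d}  B2 = {b, c, e}  B3 = {c, e, f}  B4 = {a, c, f}
Tree: B1–B2, B2–B3, B3–B4

The largest bag has 3 vertices, giving width 2; this decomposition certifies tw(G) ≤ 2. Since c–d–b–e–f–a–c is a cycle in G, G is not acyclic. Forests are exactly the graphs of treewidth ≤ 1, so tw(G) ≥ 2. The upper and lower bounds meet at 2, so that is the treewidth.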